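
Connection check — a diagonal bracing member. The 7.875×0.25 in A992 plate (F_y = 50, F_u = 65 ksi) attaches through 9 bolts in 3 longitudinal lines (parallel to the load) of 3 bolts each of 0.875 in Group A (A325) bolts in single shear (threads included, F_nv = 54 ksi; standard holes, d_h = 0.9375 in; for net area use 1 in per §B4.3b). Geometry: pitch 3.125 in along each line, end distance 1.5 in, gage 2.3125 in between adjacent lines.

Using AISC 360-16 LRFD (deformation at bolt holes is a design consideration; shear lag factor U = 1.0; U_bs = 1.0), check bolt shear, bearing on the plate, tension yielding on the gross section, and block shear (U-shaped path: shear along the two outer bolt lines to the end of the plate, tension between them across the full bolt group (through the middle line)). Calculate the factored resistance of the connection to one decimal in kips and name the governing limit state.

88.6 kips (gross-section yield governs)

Bolt shear: A_b = π(0.875)²/4 = 0.60132 in². φR_n = 0.75 × 54 × 0.60132 × 9 × 1 = 219.2 kips.
Bearing (0.25 in plate, F_u = 65 ksi): end bolts L_c = 1.5 − 0.9375/2 = 1.03125, R_n = min(1.2×1.03125×0.25×65, 2.4×0.875×0.25×65) = 20.109 kips/bolt; interior L_c = 3.125 − 0.9375 = 2.1875, R_n = 34.125 kips/bolt. φR_n = 0.75 × (3×20.109 + 6×34.125) = 198.8 kips.
Tension yield (gross): A_g = 7.875×0.25 = 1.9688 in². φR_n = 0.90 × 50 × 1.9688 = 88.6 kips.
Block shear: shear path 2×[1.5+2×3.125] = 2×7.75 in, A_gv = 3.875, A_nv = 2×(7.75 − 2.5×1)×0.25 = 2.625 in²; tension across gage: (4.625 − 2×1)×0.25 = 0.65625 in². R_n = min(0.6×65×2.625, 0.6×50×3.875) + 1.0×65×0.65625 = min(102.38, 116.25) + 42.656 = 145.04 kips. φR_n = 0.75 × 145.04 = 108.8 kips.
Governing: min(219.2, 198.8, 88.6, 108.8) = 88.6 kips → gross-section yield.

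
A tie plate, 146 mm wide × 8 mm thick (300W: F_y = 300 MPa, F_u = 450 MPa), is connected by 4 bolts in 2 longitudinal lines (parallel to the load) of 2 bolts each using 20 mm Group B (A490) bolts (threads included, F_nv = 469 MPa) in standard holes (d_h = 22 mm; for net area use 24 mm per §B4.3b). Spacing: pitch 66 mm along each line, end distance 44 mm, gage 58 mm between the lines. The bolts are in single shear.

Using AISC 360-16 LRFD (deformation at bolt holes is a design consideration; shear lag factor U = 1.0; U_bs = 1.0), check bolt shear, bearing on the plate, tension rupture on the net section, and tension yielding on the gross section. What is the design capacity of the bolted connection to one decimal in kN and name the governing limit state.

Bolt shear: A_b = π(20)²/4 = 314.16 mm². φR_n = 0.75 × 469 × 314.16 × 4 × 1 = 442.0 kN.
Bearing (8 mm plate, F_u = 450 MPa): end bolts L_c = 44 − 22/2 = 33, R_n = min(1.2×33×8×450, 2.4×20×8×450) = 142.56 kN/bolt; interior L_c = 66 − 22 = 44, R_n = 172.8 kN/bolt. φR_n = 0.75 × (2×142.56 + 2×172.8) = 473.0 kN.
Tension rupture (net): A_n = (146 − 2×24)×8 = 784 mm² (U = 1.0, A_e = A_n). φR_n = 0.75 × 450 × 784 = 264.6 kN.
Tension yield (gross): A_g = 146×8 = 1168 mm². φR_n = 0.90 × 300 × 1168 = 315.4 kN.
Governing: min(442.0, 473.0, 264.6, 315.4) = 264.6 kN → net-section rupture.

264.6 kN (net-section rupture governs)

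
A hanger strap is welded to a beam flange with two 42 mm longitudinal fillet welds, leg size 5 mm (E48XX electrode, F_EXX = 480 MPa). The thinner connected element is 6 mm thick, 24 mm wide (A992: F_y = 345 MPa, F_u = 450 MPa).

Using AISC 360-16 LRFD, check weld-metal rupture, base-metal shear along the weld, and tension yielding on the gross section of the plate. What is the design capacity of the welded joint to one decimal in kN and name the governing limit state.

44.7 kN (gross-section yield governs)

Weld metal: throat = 0.707×5 = 3.535 mm, L = 2×42 = 84 mm. φR_n = 0.75 × 0.6 × 480 × 3.535 × 84 = 64.1 kN.
Base metal shear (6 mm plate): yield φR_n = 1.0×0.6×345×6×84 = 104.3 kN; rupture φR_n = 0.75×0.6×450×6×84 = 102.1 kN; take 102.1 kN (rupture).
Tension yield (gross): A_g = 24×6 = 144 mm². φR_n = 0.90 × 345 × 144 = 44.7 kN.
Governing: min(64.1, 102.1, 44.7) = 44.7 kN → gross-section yield.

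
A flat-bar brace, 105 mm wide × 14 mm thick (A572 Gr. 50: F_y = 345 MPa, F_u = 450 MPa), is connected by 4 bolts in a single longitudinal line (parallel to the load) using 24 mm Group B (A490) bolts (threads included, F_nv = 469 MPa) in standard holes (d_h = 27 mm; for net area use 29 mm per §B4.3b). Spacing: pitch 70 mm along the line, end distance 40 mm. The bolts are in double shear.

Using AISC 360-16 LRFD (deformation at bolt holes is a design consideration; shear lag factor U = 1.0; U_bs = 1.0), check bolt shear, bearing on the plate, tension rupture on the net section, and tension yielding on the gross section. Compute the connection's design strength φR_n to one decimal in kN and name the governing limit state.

359.1 kN (net-section rupture governs)

Bolt shear: A_b = π(24)²/4 = 452.39 mm². φR_n = 0.75 × 469 × 452.39 × 4 × 2 = 1273.0 kN.
Bearing (14 mm plate, F_u = 450 MPa): end bolts L_c = 40 − 27/2 = 26.5, R_n = min(1.2×26.5×14×450, 2.4×24×14×450) = 200.34 kN/bolt; interior L_c = 70 − 27 = 43, R_n = 325.08 kN/bolt. φR_n = 0.75 × (1×200.34 + 3×325.08) = 881.7 kN.
Tension rupture (net): A_n = (105 − 1×29)×14 = 1064 mm² (U = 1.0, A_e = A_n). φR_n = 0.75 × 450 × 1064 = 359.1 kN.
Tension yield (gross): A_g = 105×14 = 1470 mm². φR_n = 0.90 × 345 × 1470 = 456.4 kN.
Governing: min(1273.0, 881.7, 359.1, 456.4) = 359.1 kN → net-section rupture.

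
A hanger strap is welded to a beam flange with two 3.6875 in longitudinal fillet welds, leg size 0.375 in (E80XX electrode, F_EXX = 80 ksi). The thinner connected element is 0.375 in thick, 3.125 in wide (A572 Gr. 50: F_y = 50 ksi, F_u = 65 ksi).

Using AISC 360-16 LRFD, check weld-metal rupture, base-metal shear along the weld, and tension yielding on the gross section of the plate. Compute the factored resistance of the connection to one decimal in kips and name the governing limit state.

Weld metal: throat = 0.707×0.375 = 0.26513 in, L = 2×3.6875 = 7.375 in. φR_n = 0.75 × 0.6 × 80 × 0.26513 × 7.375 = 70.4 kips.
Base metal shear (0.375 in plate): yield φR_n = 1.0×0.6×50×0.375×7.375 = 83.0 kips; rupture φR_n = 0.75×0.6×65×0.375×7.375 = 80.9 kips; take 80.9 kips (rupture).
Tension yield (gross): A_g = 3.125×0.375 = 1.1719 in². φR_n = 0.90 × 50 × 1.1719 = 52.7 kips.
Governing: min(70.4, 80.9, 52.7) = 52.7 kips → gross-section yield.

52.7 kips (gross-section yield governs)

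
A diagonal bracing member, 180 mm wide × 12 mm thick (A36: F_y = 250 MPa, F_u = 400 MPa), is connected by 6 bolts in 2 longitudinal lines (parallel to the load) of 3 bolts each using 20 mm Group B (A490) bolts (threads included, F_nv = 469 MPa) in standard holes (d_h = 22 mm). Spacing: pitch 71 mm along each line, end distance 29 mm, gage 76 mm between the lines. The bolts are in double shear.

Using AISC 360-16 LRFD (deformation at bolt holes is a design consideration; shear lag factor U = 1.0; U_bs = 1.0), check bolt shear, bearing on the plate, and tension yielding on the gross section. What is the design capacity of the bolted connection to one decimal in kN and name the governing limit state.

Bolt shear: A_b = π(20)²/4 = 314.16 mm². φR_n = 0.75 × 469 × 314.16 × 6 × 2 = 1326.1 kN.
Bearing (12 mm plate, F_u = 400 MPa): end bolts L_c = 29 − 22/2 = 18, R_n = min(1.2×18×12×400, 2.4×20×12×400) = 103.68 kN/bolt; interior L_c = 71 − 22 = 49, R_n = 230.4 kN/bolt. φR_n = 0.75 × (2×103.68 + 4×230.4) = 846.7 kN.
Tension yield (gross): A_g = 180×12 = 2160 mm². φR_n = 0.90 × 250 × 2160 = 486.0 kN.
Governing: min(1326.1, 846.7, 486.0) = 486.0 kN → gross-section yield.

486.0 kN (gross-section yield governs)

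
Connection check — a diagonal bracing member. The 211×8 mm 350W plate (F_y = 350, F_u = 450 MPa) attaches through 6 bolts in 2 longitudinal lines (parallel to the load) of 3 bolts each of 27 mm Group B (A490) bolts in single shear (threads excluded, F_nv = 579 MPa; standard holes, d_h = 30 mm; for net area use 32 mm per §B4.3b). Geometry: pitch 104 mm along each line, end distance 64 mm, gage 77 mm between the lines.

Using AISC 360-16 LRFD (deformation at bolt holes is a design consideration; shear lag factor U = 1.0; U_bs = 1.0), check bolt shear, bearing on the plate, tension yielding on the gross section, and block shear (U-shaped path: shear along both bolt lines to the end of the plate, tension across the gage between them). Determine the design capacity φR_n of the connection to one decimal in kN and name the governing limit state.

Bolt shear: A_b = π(27)²/4 = 572.56 mm². φR_n = 0.75 × 579 × 572.56 × 6 × 1 = 1491.8 kN.
Bearing (8 mm plate, F_u = 450 MPa): end bolts L_c = 64 − 30/2 = 49, R_n = min(1.2×49×8×450, 2.4×27×8×450) = 211.68 kN/bolt; interior L_c = 104 − 30 = 74, R_n = 233.28 kN/bolt. φR_n = 0.75 × (2×211.68 + 4×233.28) = 1017.4 kN.
Tension yield (gross): A_g = 211×8 = 1688 mm². φR_n = 0.90 × 350 × 1688 = 531.7 kN.
Block shear: shear path 2×[64+2×104] = 2×272 mm, A_gv = 4352, A_nv = 2×(272 − 2.5×32)×8 = 3072 mm²; tension across gage: (77 − 1×32)×8 = 360 mm². R_n = min(0.6×450×3072, 0.6×350×4352) + 1.0×450×360 = min(829.44, 913.92) + 162 = 991.44 kN. φR_n = 0.75 × 991.44 = 743.6 kN.
Governing: min(1491.8, 1017.4, 531.7, 743.6) = 531.7 kN → gross-section yield.

531.7 kN (gross-section yield governs)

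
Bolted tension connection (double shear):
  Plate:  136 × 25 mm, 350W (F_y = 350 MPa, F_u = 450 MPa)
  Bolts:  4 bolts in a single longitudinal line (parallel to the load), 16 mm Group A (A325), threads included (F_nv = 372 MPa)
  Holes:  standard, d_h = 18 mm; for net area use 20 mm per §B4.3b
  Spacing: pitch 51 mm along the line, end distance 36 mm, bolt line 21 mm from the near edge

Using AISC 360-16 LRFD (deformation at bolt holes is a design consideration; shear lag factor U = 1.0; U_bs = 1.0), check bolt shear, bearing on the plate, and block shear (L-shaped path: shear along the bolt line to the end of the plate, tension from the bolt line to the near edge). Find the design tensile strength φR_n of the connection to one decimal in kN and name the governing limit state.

448.8 kN (bolt shear governs)

Bolt shear: A_b = π(16)²/4 = 201.06 mm². φR_n = 0.75 × 372 × 201.06 × 4 × 2 = 448.8 kN.
Bearing (25 mm plate, F_u = 450 MPa): end bolts L_c = 36 − 18/2 = 27, R_n = min(1.2×27×25×450, 2.4×16×25×450) = 364.5 kN/bolt; interior L_c = 51 − 18 = 33, R_n = 432 kN/bolt. φR_n = 0.75 × (1×364.5 + 3×432) = 1245.4 kN.
Block shear: shear path 1×[36+3×51] = 1×189 mm, A_gv = 4725, A_nv = 1×(189 − 3.5×20)×25 = 2975 mm²; tension to near edge: (21 − 0.5×20)×25 = 275 mm². R_n = min(0.6×450×2975, 0.6×350×4725) + 1.0×450×275 = min(803.25, 992.25) + 123.75 = 927 kN. φR_n = 0.75 × 927 = 695.3 kN.
Governing: min(448.8, 1245.4, 695.3) = 448.8 kN → bolt shear.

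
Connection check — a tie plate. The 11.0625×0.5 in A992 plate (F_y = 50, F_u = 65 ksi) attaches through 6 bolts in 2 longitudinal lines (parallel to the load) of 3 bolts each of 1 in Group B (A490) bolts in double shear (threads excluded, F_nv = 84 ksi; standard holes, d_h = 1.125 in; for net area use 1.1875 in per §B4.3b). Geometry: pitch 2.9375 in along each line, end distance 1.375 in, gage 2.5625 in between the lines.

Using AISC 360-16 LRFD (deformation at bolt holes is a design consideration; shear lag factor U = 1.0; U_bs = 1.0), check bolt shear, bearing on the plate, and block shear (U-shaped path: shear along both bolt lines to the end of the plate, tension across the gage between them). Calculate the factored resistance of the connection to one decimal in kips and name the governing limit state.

Bolt shear: A_b = π(1)²/4 = 0.7854 in². φR_n = 0.75 × 84 × 0.7854 × 6 × 2 = 593.8 kips.
Bearing (0.5 in plate, F_u = 65 ksi): end bolts L_c = 1.375 − 1.125/2 = 0.8125, R_n = min(1.2×0.8125×0.5×65, 2.4×1×0.5×65) = 31.688 kips/bolt; interior L_c = 2.9375 − 1.125 = 1.8125, R_n = 70.688 kips/bolt. φR_n = 0.75 × (2×31.688 + 4×70.688) = 259.6 kips.
Block shear: shear path 2×[1.375+2×2.9375] = 2×7.25 in, A_gv = 7.25, A_nv = 2×(7.25 − 2.5×1.1875)×0.5 = 4.2813 in²; tension across gage: (2.5625 − 1×1.1875)×0.5 = 0.6875 in². R_n = min(0.6×65×4.2813, 0.6×50×7.25) + 1.0×65×0.6875 = min(166.97, 217.5) + 44.688 = 211.66 kips. φR_n = 0.75 × 211.66 = 158.7 kips.
Governing: min(593.8, 259.6, 158.7) = 158.7 kips → block shear.

158.7 kips (block shear governs)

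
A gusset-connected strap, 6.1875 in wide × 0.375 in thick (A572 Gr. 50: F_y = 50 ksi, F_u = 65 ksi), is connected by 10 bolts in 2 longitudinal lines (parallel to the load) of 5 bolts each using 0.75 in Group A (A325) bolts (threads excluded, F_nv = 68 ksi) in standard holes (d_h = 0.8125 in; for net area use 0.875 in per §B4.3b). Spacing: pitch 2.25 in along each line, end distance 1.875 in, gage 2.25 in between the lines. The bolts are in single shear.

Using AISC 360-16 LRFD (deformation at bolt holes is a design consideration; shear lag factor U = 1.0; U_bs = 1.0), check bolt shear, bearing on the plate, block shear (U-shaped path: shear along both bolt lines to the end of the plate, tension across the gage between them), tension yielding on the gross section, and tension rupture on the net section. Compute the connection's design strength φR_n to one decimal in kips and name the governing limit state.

81.1 kips (net-section rupture governs)

Bolt shear: A_b = π(0.75)²/4 = 0.44179 in². φR_n = 0.75 × 68 × 0.44179 × 10 × 1 = 225.3 kips.
Bearing (0.375 in plate, F_u = 65 ksi): end bolts L_c = 1.875 − 0.8125/2 = 1.46875, R_n = min(1.2×1.46875×0.375×65, 2.4×0.75×0.375×65) = 42.961 kips/bolt; interior L_c = 2.25 − 0.8125 = 1.4375, R_n = 42.047 kips/bolt. φR_n = 0.75 × (2×42.961 + 8×42.047) = 316.7 kips.
Block shear: shear path 2×[1.875+4×2.25] = 2×10.875 in, A_gv = 8.1563, A_nv = 2×(10.875 − 4.5×0.875)×0.375 = 5.2031 in²; tension across gage: (2.25 − 1×0.875)×0.375 = 0.51563 in². R_n = min(0.6×65×5.2031, 0.6×50×8.1563) + 1.0×65×0.51563 = min(202.92, 244.69) + 33.516 = 236.44 kips. φR_n = 0.75 × 236.44 = 177.3 kips.
Tension yield (gross): A_g = 6.1875×0.375 = 2.3203 in². φR_n = 0.90 × 50 × 2.3203 = 104.4 kips.
Tension rupture (net): A_n = (6.1875 − 2×0.875)×0.375 = 1.6641 in² (U = 1.0, A_e = A_n). φR_n = 0.75 × 65 × 1.6641 = 81.1 kips.
Governing: min(225.3, 316.7, 177.3, 104.4, 81.1) = 81.1 kips → net-section rupture.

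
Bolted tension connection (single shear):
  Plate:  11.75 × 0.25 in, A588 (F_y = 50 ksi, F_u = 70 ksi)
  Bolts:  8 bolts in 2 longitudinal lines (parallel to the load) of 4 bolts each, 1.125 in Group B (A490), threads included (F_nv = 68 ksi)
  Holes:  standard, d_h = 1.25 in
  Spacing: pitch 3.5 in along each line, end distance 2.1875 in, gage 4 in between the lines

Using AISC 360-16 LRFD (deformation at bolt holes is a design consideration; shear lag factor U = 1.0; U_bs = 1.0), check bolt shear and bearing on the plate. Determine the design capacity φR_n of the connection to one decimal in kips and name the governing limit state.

261.8 kips (bearing governs)

Bolt shear: A_b = π(1.125)²/4 = 0.99402 in². φR_n = 0.75 × 68 × 0.99402 × 8 × 1 = 405.6 kips.
Bearing (0.25 in plate, F_u = 70 ksi): end bolts L_c = 2.1875 − 1.25/2 = 1.5625, R_n = min(1.2×1.5625×0.25×70, 2.4×1.125×0.25×70) = 32.813 kips/bolt; interior L_c = 3.5 − 1.25 = 2.25, R_n = 47.25 kips/bolt. φR_n = 0.75 × (2×32.813 + 6×47.25) = 261.8 kips.
Governing: min(405.6, 261.8) = 261.8 kips → bearing.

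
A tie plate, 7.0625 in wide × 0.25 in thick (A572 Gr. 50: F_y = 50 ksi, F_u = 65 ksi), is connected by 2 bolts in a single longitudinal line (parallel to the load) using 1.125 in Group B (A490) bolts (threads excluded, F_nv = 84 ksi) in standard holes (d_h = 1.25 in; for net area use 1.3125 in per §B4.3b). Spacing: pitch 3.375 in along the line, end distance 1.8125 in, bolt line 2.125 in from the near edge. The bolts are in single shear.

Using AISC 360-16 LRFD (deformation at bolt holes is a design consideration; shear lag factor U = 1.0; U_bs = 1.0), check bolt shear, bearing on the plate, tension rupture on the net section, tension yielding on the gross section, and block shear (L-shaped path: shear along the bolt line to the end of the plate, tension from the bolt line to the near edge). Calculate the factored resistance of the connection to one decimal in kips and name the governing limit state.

Bolt shear: A_b = π(1.125)²/4 = 0.99402 in². φR_n = 0.75 × 84 × 0.99402 × 2 × 1 = 125.2 kips.
Bearing (0.25 in plate, F_u = 65 ksi): end bolts L_c = 1.8125 − 1.25/2 = 1.1875, R_n = min(1.2×1.1875×0.25×65, 2.4×1.125×0.25×65) = 23.156 kips/bolt; interior L_c = 3.375 − 1.25 = 2.125, R_n = 41.438 kips/bolt. φR_n = 0.75 × (1×23.156 + 1×41.438) = 48.4 kips.
Tension rupture (net): A_n = (7.0625 − 1×1.3125)×0.25 = 1.4375 in² (U = 1.0, A_e = A_n). φR_n = 0.75 × 65 × 1.4375 = 70.1 kips.
Tension yield (gross): A_g = 7.0625×0.25 = 1.7656 in². φR_n = 0.90 × 50 × 1.7656 = 79.5 kips.
Block shear: shear path 1×[1.8125+1×3.375] = 1×5.1875 in, A_gv = 1.2969, A_nv = 1×(5.1875 − 1.5×1.3125)×0.25 = 0.80469 in²; tension to near edge: (2.125 − 0.5×1.3125)×0.25 = 0.36719 in². R_n = min(0.6×65×0.80469, 0.6×50×1.2969) + 1.0×65×0.36719 = min(31.383, 38.907) + 23.867 = 55.25 kips. φR_n = 0.75 × 55.25 = 41.4 kips.
Governing: min(125.2, 48.4, 70.1, 79.5, 41.4) = 41.4 kips → block shear.

41.4 kips (block shear governs)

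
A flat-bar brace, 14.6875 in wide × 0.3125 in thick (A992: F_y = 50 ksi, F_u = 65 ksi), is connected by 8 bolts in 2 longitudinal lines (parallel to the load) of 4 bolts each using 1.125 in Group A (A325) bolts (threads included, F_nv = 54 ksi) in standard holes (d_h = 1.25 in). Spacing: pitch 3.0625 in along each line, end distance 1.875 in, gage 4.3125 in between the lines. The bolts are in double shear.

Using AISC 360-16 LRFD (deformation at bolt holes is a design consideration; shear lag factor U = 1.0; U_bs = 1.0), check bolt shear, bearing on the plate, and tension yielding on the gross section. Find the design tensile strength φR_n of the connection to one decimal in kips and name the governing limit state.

206.5 kips (gross-section yield governs)

Bolt shear: A_b = π(1.125)²/4 = 0.99402 in². φR_n = 0.75 × 54 × 0.99402 × 8 × 2 = 644.1 kips.
Bearing (0.3125 in plate, F_u = 65 ksi): end bolts L_c = 1.875 − 1.25/2 = 1.25, R_n = min(1.2×1.25×0.3125×65, 2.4×1.125×0.3125×65) = 30.469 kips/bolt; interior L_c = 3.0625 − 1.25 = 1.8125, R_n = 44.18 kips/bolt. φR_n = 0.75 × (2×30.469 + 6×44.18) = 244.5 kips.
Tension yield (gross): A_g = 14.6875×0.3125 = 4.5898 in². φR_n = 0.90 × 50 × 4.5898 = 206.5 kips.
Governing: min(644.1, 244.5, 206.5) = 206.5 kips → gross-section yield.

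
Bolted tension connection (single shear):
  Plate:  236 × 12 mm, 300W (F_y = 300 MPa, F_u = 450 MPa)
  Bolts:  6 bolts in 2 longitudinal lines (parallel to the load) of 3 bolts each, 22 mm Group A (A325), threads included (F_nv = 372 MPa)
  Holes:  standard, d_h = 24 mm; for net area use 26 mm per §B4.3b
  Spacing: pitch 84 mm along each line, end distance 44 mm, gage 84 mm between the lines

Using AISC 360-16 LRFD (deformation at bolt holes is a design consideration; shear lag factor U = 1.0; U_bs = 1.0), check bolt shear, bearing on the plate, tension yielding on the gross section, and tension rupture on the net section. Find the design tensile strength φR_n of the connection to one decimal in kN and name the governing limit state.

Bolt shear: A_b = π(22)²/4 = 380.13 mm². φR_n = 0.75 × 372 × 380.13 × 6 × 1 = 636.3 kN.
Bearing (12 mm plate, F_u = 450 MPa): end bolts L_c = 44 − 24/2 = 32, R_n = min(1.2×32×12×450, 2.4×22×12×450) = 207.36 kN/bolt; interior L_c = 84 − 24 = 60, R_n = 285.12 kN/bolt. φR_n = 0.75 × (2×207.36 + 4×285.12) = 1166.4 kN.
Tension yield (gross): A_g = 236×12 = 2832 mm². φR_n = 0.90 × 300 × 2832 = 764.6 kN.
Tension rupture (net): A_n = (236 − 2×26)×12 = 2208 mm² (U = 1.0, A_e = A_n). φR_n = 0.75 × 450 × 2208 = 745.2 kN.
Governing: min(636.3, 1166.4, 764.6, 745.2) = 636.3 kN → bolt shear.

636.3 kN (bolt shear governs)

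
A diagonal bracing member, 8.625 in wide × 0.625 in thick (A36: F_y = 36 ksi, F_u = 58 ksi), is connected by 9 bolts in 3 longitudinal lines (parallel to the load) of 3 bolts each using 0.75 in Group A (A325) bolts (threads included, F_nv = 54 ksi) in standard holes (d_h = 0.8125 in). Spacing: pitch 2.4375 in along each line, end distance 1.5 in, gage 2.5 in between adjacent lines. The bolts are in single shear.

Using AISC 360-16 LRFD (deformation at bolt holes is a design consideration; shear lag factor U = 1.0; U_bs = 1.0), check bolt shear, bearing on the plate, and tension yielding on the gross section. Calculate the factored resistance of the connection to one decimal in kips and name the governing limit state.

161.0 kips (bolt shear governs)

Bolt shear: A_b = π(0.75)²/4 = 0.44179 in². φR_n = 0.75 × 54 × 0.44179 × 9 × 1 = 161.0 kips.
Bearing (0.625 in plate, F_u = 58 ksi): end bolts L_c = 1.5 − 0.8125/2 = 1.09375, R_n = min(1.2×1.09375×0.625×58, 2.4×0.75×0.625×58) = 47.578 kips/bolt; interior L_c = 2.4375 − 0.8125 = 1.625, R_n = 65.25 kips/bolt. φR_n = 0.75 × (3×47.578 + 6×65.25) = 400.7 kips.
Tension yield (gross): A_g = 8.625×0.625 = 5.3906 in². φR_n = 0.90 × 36 × 5.3906 = 174.7 kips.
Governing: min(161.0, 400.7, 174.7) = 161.0 kips → bolt shear.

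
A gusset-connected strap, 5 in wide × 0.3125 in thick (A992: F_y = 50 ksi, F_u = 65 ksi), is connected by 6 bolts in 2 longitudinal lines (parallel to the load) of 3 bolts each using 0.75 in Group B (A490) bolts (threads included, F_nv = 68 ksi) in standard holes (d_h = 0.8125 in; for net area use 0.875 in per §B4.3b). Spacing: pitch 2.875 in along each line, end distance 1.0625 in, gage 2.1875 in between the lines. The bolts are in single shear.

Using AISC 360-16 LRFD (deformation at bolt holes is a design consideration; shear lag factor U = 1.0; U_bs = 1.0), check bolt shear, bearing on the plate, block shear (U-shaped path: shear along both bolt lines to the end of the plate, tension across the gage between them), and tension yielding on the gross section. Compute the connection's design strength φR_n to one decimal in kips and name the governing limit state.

70.3 kips (gross-section yield governs)

Bolt shear: A_b = π(0.75)²/4 = 0.44179 in². φR_n = 0.75 × 68 × 0.44179 × 6 × 1 = 135.2 kips.
Bearing (0.3125 in plate, F_u = 65 ksi): end bolts L_c = 1.0625 − 0.8125/2 = 0.65625, R_n = min(1.2×0.65625×0.3125×65, 2.4×0.75×0.3125×65) = 15.996 kips/bolt; interior L_c = 2.875 − 0.8125 = 2.0625, R_n = 36.563 kips/bolt. φR_n = 0.75 × (2×15.996 + 4×36.563) = 133.7 kips.
Block shear: shear path 2×[1.0625+2×2.875] = 2×6.8125 in, A_gv = 4.2578, A_nv = 2×(6.8125 − 2.5×0.875)×0.3125 = 2.8906 in²; tension across gage: (2.1875 − 1×0.875)×0.3125 = 0.41016 in². R_n = min(0.6×65×2.8906, 0.6×50×4.2578) + 1.0×65×0.41016 = min(112.73, 127.73) + 26.66 = 139.39 kips. φR_n = 0.75 × 139.39 = 104.5 kips.
Tension yield (gross): A_g = 5×0.3125 = 1.5625 in². φR_n = 0.90 × 50 × 1.5625 = 70.3 kips.
Governing: min(135.2, 133.7, 104.5, 70.3) = 70.3 kips → gross-section yield.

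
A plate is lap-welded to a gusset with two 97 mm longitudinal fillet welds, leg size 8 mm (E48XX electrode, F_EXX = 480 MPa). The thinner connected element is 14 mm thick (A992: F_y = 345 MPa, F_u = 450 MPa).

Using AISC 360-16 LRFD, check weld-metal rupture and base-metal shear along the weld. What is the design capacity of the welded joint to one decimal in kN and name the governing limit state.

Weld metal: throat = 0.707×8 = 5.656 mm, L = 2×97 = 194 mm. φR_n = 0.75 × 0.6 × 480 × 5.656 × 194 = 237.0 kN.
Base metal shear (14 mm plate): yield φR_n = 1.0×0.6×345×14×194 = 562.2 kN; rupture φR_n = 0.75×0.6×450×14×194 = 550.0 kN; take 550.0 kN (rupture).
Governing: min(237.0, 550.0) = 237.0 kN → weld metal.

237.0 kN (weld metal governs)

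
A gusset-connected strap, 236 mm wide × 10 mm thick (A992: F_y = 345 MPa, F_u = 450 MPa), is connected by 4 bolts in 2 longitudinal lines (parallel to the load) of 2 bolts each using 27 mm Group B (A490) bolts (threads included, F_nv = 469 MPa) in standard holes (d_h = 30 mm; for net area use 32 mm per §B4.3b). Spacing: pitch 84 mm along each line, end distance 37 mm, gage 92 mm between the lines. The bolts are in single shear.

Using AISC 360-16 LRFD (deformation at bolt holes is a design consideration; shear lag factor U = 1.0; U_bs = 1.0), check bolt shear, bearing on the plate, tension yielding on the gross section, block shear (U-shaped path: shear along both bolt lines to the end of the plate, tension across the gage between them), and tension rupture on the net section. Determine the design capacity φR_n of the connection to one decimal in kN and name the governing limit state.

Bolt shear: A_b = π(27)²/4 = 572.56 mm². φR_n = 0.75 × 469 × 572.56 × 4 × 1 = 805.6 kN.
Bearing (10 mm plate, F_u = 450 MPa): end bolts L_c = 37 − 30/2 = 22, R_n = min(1.2×22×10×450, 2.4×27×10×450) = 118.8 kN/bolt; interior L_c = 84 − 30 = 54, R_n = 291.6 kN/bolt. φR_n = 0.75 × (2×118.8 + 2×291.6) = 615.6 kN.
Tension yield (gross): A_g = 236×10 = 2360 mm². φR_n = 0.90 × 345 × 2360 = 732.8 kN.
Block shear: shear path 2×[37+1×84] = 2×121 mm, A_gv = 2420, A_nv = 2×(121 − 1.5×32)×10 = 1460 mm²; tension across gage: (92 − 1×32)×10 = 600 mm². R_n = min(0.6×450×1460, 0.6×345×2420) + 1.0×450×600 = min(394.2, 500.94) + 270 = 664.2 kN. φR_n = 0.75 × 664.2 = 498.2 kN.
Tension rupture (net): A_n = (236 − 2×32)×10 = 1720 mm² (U = 1.0, A_e = A_n). φR_n = 0.75 × 450 × 1720 = 580.5 kN.
Governing: min(805.6, 615.6, 732.8, 498.2, 580.5) = 498.2 kN → block shear.

498.2 kN (block shear governs)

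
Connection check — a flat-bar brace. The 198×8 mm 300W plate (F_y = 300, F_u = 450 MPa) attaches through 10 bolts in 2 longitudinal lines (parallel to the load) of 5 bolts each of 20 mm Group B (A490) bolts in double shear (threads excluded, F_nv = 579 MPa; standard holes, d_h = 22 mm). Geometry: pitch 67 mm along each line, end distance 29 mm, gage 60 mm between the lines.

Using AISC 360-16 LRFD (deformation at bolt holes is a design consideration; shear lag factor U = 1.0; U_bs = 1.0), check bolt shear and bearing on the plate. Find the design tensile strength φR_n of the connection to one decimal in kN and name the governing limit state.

1153.4 kN (bearing governs)

Bolt shear: A_b = π(20)²/4 = 314.16 mm². φR_n = 0.75 × 579 × 314.16 × 10 × 2 = 2728.5 kN.
Bearing (8 mm plate, F_u = 450 MPa): end bolts L_c = 29 − 22/2 = 18, R_n = min(1.2×18×8×450, 2.4×20×8×450) = 77.76 kN/bolt; interior L_c = 67 − 22 = 45, R_n = 172.8 kN/bolt. φR_n = 0.75 × (2×77.76 + 8×172.8) = 1153.4 kN.
Governing: min(2728.5, 1153.4) = 1153.4 kN → bearing.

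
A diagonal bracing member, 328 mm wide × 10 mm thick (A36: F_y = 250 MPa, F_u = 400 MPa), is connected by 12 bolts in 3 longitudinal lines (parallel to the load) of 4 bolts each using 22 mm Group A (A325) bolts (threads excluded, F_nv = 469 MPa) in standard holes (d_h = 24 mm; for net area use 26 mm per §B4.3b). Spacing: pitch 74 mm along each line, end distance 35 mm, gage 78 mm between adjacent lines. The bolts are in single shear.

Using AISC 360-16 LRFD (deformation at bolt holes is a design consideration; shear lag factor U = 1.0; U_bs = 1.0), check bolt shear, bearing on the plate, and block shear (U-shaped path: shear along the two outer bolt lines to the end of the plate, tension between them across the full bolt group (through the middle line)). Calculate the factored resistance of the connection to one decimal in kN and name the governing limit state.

Bolt shear: A_b = π(22)²/4 = 380.13 mm². φR_n = 0.75 × 469 × 380.13 × 12 × 1 = 1604.5 kN.
Bearing (10 mm plate, F_u = 400 MPa): end bolts L_c = 35 − 24/2 = 23, R_n = min(1.2×23×10×400, 2.4×22×10×400) = 110.4 kN/bolt; interior L_c = 74 − 24 = 50, R_n = 211.2 kN/bolt. φR_n = 0.75 × (3×110.4 + 9×211.2) = 1674.0 kN.
Block shear: shear path 2×[35+3×74] = 2×257 mm, A_gv = 5140, A_nv = 2×(257 − 3.5×26)×10 = 3320 mm²; tension across gage: (156 − 2×26)×10 = 1040 mm². R_n = min(0.6×400×3320, 0.6×250×5140) + 1.0×400×1040 = min(796.8, 771) + 416 = 1187 kN. φR_n = 0.75 × 1187 = 890.3 kN.
Governing: min(1604.5, 1674.0, 890.3) = 890.3 kN → block shear.

890.3 kN (block shear governs)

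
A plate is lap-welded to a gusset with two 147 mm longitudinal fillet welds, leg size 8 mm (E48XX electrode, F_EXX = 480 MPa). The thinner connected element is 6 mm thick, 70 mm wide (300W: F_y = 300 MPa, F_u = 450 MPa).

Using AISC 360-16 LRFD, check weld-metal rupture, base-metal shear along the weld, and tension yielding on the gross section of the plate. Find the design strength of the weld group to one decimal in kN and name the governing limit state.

113.4 kN (gross-section yield governs)

Weld metal: throat = 0.707×8 = 5.656 mm, L = 2×147 = 294 mm. φR_n = 0.75 × 0.6 × 480 × 5.656 × 294 = 359.2 kN.
Base metal shear (6 mm plate): yield φR_n = 1.0×0.6×300×6×294 = 317.5 kN; rupture φR_n = 0.75×0.6×450×6×294 = 357.2 kN; take 317.5 kN (yield).
Tension yield (gross): A_g = 70×6 = 420 mm². φR_n = 0.90 × 300 × 420 = 113.4 kN.
Governing: min(359.2, 317.5, 113.4) = 113.4 kN → gross-section yield.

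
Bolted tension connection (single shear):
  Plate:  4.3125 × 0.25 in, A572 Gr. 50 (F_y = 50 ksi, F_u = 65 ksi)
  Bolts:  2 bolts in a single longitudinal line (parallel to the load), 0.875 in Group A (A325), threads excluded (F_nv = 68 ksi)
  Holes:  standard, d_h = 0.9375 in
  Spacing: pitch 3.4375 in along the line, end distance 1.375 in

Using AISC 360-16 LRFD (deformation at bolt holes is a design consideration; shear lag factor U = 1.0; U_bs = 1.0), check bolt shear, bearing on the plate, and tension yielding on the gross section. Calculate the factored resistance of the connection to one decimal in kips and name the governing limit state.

38.8 kips (bearing governs)

Bolt shear: A_b = π(0.875)²/4 = 0.60132 in². φR_n = 0.75 × 68 × 0.60132 × 2 × 1 = 61.3 kips.
Bearing (0.25 in plate, F_u = 65 ksi): end bolts L_c = 1.375 − 0.9375/2 = 0.90625, R_n = min(1.2×0.90625×0.25×65, 2.4×0.875×0.25×65) = 17.672 kips/bolt; interior L_c = 3.4375 − 0.9375 = 2.5, R_n = 34.125 kips/bolt. φR_n = 0.75 × (1×17.672 + 1×34.125) = 38.8 kips.
Tension yield (gross): A_g = 4.3125×0.25 = 1.0781 in². φR_n = 0.90 × 50 × 1.0781 = 48.5 kips.
Governing: min(61.3, 38.8, 48.5) = 38.8 kips → bearing.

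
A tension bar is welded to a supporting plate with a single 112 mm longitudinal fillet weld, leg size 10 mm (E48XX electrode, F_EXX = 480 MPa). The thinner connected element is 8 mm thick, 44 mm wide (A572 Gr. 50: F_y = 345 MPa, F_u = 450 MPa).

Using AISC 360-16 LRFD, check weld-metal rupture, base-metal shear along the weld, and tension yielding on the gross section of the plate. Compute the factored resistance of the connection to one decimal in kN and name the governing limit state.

Weld metal: throat = 0.707×10 = 7.07 mm, L = 112 mm. φR_n = 0.75 × 0.6 × 480 × 7.07 × 112 = 171.0 kN.
Base metal shear (8 mm plate): yield φR_n = 1.0×0.6×345×8×112 = 185.5 kN; rupture φR_n = 0.75×0.6×450×8×112 = 181.4 kN; take 181.4 kN (rupture).
Tension yield (gross): A_g = 44×8 = 352 mm². φR_n = 0.90 × 345 × 352 = 109.3 kN.
Governing: min(171.0, 181.4, 109.3) = 109.3 kN → gross-section yield.

109.3 kN (gross-section yield governs)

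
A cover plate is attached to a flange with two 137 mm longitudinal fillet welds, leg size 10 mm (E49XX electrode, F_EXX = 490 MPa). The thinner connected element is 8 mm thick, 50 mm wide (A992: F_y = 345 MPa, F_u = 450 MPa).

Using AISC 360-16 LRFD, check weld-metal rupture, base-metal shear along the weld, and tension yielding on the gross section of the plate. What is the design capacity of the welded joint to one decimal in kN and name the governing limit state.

124.2 kN (gross-section yield governs)

Weld metal: throat = 0.707×10 = 7.07 mm, L = 2×137 = 274 mm. φR_n = 0.75 × 0.6 × 490 × 7.07 × 274 = 427.1 kN.
Base metal shear (8 mm plate): yield φR_n = 1.0×0.6×345×8×274 = 453.7 kN; rupture φR_n = 0.75×0.6×450×8×274 = 443.9 kN; take 443.9 kN (rupture).
Tension yield (gross): A_g = 50×8 = 400 mm². φR_n = 0.90 × 345 × 400 = 124.2 kN.
Governing: min(427.1, 443.9, 124.2) = 124.2 kN → gross-section yield.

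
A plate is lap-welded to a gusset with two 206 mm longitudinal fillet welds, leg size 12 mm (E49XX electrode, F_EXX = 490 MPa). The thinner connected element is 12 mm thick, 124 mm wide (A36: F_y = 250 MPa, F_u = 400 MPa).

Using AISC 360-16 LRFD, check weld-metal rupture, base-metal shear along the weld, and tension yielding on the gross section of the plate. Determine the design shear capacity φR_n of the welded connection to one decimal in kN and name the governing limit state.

334.8 kN (gross-section yield governs)

Weld metal: throat = 0.707×12 = 8.484 mm, L = 2×206 = 412 mm. φR_n = 0.75 × 0.6 × 490 × 8.484 × 412 = 770.7 kN.
Base metal shear (12 mm plate): yield φR_n = 1.0×0.6×250×12×412 = 741.6 kN; rupture φR_n = 0.75×0.6×400×12×412 = 889.9 kN; take 741.6 kN (yield).
Tension yield (gross): A_g = 124×12 = 1488 mm². φR_n = 0.90 × 250 × 1488 = 334.8 kN.
Governing: min(770.7, 741.6, 334.8) = 334.8 kN → gross-section yield.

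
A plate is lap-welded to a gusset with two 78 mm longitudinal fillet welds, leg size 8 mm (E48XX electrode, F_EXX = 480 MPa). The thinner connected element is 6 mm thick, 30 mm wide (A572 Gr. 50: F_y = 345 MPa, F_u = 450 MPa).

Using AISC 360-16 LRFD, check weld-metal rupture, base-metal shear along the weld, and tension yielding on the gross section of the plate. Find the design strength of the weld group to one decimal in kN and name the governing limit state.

55.9 kN (gross-section yield governs)

Weld metal: throat = 0.707×8 = 5.656 mm, L = 2×78 = 156 mm. φR_n = 0.75 × 0.6 × 480 × 5.656 × 156 = 190.6 kN.
Base metal shear (6 mm plate): yield φR_n = 1.0×0.6×345×6×156 = 193.8 kN; rupture φR_n = 0.75×0.6×450×6×156 = 189.5 kN; take 189.5 kN (rupture).
Tension yield (gross): A_g = 30×6 = 180 mm². φR_n = 0.90 × 345 × 180 = 55.9 kN.
Governing: min(190.6, 189.5, 55.9) = 55.9 kN → gross-section yield.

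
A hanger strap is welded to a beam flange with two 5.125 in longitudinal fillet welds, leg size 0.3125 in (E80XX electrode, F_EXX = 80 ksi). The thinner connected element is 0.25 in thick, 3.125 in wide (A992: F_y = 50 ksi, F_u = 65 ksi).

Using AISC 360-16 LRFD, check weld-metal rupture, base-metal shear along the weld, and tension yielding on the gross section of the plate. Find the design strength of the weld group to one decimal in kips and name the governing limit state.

Weld metal: throat = 0.707×0.3125 = 0.22094 in, L = 2×5.125 = 10.25 in. φR_n = 0.75 × 0.6 × 80 × 0.22094 × 10.25 = 81.5 kips.
Base metal shear (0.25 in plate): yield φR_n = 1.0×0.6×50×0.25×10.25 = 76.9 kips; rupture φR_n = 0.75×0.6×65×0.25×10.25 = 75.0 kips; take 75.0 kips (rupture).
Tension yield (gross): A_g = 3.125×0.25 = 0.78125 in². φR_n = 0.90 × 50 × 0.78125 = 35.2 kips.
Governing: min(81.5, 75.0, 35.2) = 35.2 kips → gross-section yield.

35.2 kips (gross-section yield governs)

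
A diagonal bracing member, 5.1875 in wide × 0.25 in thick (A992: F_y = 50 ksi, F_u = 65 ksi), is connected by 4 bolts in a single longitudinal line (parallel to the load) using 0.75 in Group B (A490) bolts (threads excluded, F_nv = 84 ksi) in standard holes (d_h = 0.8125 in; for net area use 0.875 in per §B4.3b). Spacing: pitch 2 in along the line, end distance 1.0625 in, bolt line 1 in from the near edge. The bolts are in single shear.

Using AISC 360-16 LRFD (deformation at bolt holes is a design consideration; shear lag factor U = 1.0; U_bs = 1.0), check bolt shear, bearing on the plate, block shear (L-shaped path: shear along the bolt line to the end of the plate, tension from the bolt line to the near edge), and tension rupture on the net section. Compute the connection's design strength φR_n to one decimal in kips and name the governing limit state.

36.1 kips (block shear governs)

Bolt shear: A_b = π(0.75)²/4 = 0.44179 in². φR_n = 0.75 × 84 × 0.44179 × 4 × 1 = 111.3 kips.
Bearing (0.25 in plate, F_u = 65 ksi): end bolts L_c = 1.0625 − 0.8125/2 = 0.65625, R_n = min(1.2×0.65625×0.25×65, 2.4×0.75×0.25×65) = 12.797 kips/bolt; interior L_c = 2 − 0.8125 = 1.1875, R_n = 23.156 kips/bolt. φR_n = 0.75 × (1×12.797 + 3×23.156) = 61.7 kips.
Block shear: shear path 1×[1.0625+3×2] = 1×7.0625 in, A_gv = 1.7656, A_nv = 1×(7.0625 − 3.5×0.875)×0.25 = 1 in²; tension to near edge: (1 − 0.5×0.875)×0.25 = 0.14063 in². R_n = min(0.6×65×1, 0.6×50×1.7656) + 1.0×65×0.14063 = min(39, 52.968) + 9.141 = 48.141 kips. φR_n = 0.75 × 48.141 = 36.1 kips.
Tension rupture (net): A_n = (5.1875 − 1×0.875)×0.25 = 1.0781 in² (U = 1.0, A_e = A_n). φR_n = 0.75 × 65 × 1.0781 = 52.6 kips.
Governing: min(111.3, 61.7, 36.1, 52.6) = 36.1 kips → block shear.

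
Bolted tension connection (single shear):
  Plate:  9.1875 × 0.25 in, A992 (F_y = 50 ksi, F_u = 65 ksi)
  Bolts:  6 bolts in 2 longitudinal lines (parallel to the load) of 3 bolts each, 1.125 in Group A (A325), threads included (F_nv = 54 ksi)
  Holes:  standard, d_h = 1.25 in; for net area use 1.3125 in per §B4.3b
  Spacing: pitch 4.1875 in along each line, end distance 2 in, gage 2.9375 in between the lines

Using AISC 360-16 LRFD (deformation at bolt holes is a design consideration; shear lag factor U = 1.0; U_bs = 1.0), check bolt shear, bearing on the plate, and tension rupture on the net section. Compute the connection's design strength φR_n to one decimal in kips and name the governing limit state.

Bolt shear: A_b = π(1.125)²/4 = 0.99402 in². φR_n = 0.75 × 54 × 0.99402 × 6 × 1 = 241.5 kips.
Bearing (0.25 in plate, F_u = 65 ksi): end bolts L_c = 2 − 1.25/2 = 1.375, R_n = min(1.2×1.375×0.25×65, 2.4×1.125×0.25×65) = 26.813 kips/bolt; interior L_c = 4.1875 − 1.25 = 2.9375, R_n = 43.875 kips/bolt. φR_n = 0.75 × (2×26.813 + 4×43.875) = 171.8 kips.
Tension rupture (net): A_n = (9.1875 − 2×1.3125)×0.25 = 1.6406 in² (U = 1.0, A_e = A_n). φR_n = 0.75 × 65 × 1.6406 = 80.0 kips.
Governing: min(241.5, 171.8, 80.0) = 80.0 kips → net-section rupture.

80.0 kips (net-section rupture governs)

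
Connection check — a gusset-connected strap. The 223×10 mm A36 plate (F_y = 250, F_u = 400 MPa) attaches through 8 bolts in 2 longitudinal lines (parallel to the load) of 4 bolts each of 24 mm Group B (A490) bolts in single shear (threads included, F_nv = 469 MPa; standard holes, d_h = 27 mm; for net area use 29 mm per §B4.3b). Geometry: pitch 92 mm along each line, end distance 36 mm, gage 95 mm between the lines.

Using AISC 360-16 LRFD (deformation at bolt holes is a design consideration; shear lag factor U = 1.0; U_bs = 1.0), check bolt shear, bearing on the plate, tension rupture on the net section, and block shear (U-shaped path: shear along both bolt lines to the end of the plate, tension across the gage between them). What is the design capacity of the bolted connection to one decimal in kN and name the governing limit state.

495.0 kN (net-section rupture governs)

Bolt shear: A_b = π(24)²/4 = 452.39 mm². φR_n = 0.75 × 469 × 452.39 × 8 × 1 = 1273.0 kN.
Bearing (10 mm plate, F_u = 400 MPa): end bolts L_c = 36 − 27/2 = 22.5, R_n = min(1.2×22.5×10×400, 2.4×24×10×400) = 108 kN/bolt; interior L_c = 92 − 27 = 65, R_n = 230.4 kN/bolt. φR_n = 0.75 × (2×108 + 6×230.4) = 1198.8 kN.
Tension rupture (net): A_n = (223 − 2×29)×10 = 1650 mm² (U = 1.0, A_e = A_n). φR_n = 0.75 × 400 × 1650 = 495.0 kN.
Block shear: shear path 2×[36+3×92] = 2×312 mm, A_gv = 6240, A_nv = 2×(312 − 3.5×29)×10 = 4210 mm²; tension across gage: (95 − 1×29)×10 = 660 mm². R_n = min(0.6×400×4210, 0.6×250×6240) + 1.0×400×660 = min(1010.4, 936) + 264 = 1200 kN. φR_n = 0.75 × 1200 = 900.0 kN.
Governing: min(1273.0, 1198.8, 495.0, 900.0) = 495.0 kN → net-section rupture.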